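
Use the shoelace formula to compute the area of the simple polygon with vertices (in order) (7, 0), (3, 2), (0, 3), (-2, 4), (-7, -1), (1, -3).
Area = 51

Shoelace formula: Area = (1/2) |Σ_i (x_i · y_{i+1} − x_{i+1} · y_i)| (indices mod n). Compute each cross term:
  (7)(2) − (3)(0) = 14
  (3)(3) − (0)(2) = 9
  (0)(4) − (-2)(3) = 6
  (-2)(-1) − (-7)(4) = 30
  (-7)(-3) − (1)(-1) = 22
  (1)(0) − (7)(-3) = 21
Sum = 102, so (signed) Area = 102/2 = 51, |Area| = 51.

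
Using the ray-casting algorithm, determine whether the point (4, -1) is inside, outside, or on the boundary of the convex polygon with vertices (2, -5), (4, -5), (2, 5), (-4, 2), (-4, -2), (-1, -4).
The point (4, -1) lies strictly outside the polygon

Cast a horizontal ray to the right from the query point and count how many polygon edges it crosses (each edge strictly once or zero times, handled with the usual half-open convention). 
Parity of crossings → even ⇒ outside.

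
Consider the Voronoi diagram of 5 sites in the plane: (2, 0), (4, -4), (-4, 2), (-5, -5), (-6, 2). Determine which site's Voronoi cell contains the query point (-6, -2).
Nearest site = (-5, -5)

The Voronoi cell of site s contains exactly those query points closer to s than to any other site. Compute squared distances from q = (-6, -2) to each site:
  (-5 − -6)² + (-5 − -2)² = 10
  (-6 − -6)² + (2 − -2)² = 16
  (-4 − -6)² + (2 − -2)² = 20
  (2 − -6)² + (0 − -2)² = 68
  (4 − -6)² + (-4 − -2)² = 104
Minimum is attained by (-5, -5), so q lies in its Voronoi cell.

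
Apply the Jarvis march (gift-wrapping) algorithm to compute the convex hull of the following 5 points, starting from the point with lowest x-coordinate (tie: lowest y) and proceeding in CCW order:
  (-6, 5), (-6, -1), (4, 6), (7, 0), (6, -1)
Hull (CCW) = [(-6, -1), (6, -1), (7, 0), (4, 6), (-6, 5)]

Jarvis march: at each step, from the current hull vertex p, select the next vertex q as the point such that every other point lies strictly to the left of (or on) the directed line p → q. (Equivalently: for every other point r, the cross product (q − p) × (r − p) ≥ 0.)
Starting point (lowest x, tie lowest y): (-6, -1). Wrap until returning to start. Resulting hull: (-6, -1), (6, -1), (7, 0), (4, 6), (-6, 5).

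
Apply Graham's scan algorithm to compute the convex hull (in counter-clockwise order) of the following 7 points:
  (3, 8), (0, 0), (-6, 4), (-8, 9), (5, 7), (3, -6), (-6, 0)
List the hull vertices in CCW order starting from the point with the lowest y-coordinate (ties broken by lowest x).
Hull (CCW) = [(3, -6), (5, 7), (3, 8), (-8, 9), (-6, 0)]

Graham scan procedure:
  1. Find the pivot p₀ = point with lowest y (tie → lowest x): (3, -6).
  2. Sort the remaining points by polar angle around p₀.
  3. Walk through sorted points, maintaining a stack; pop the top while the last three entries make a non-left turn (cross product ≤ 0).
  4. Final stack is the convex hull in CCW order: (3, -6), (5, 7), (3, 8), (-8, 9), (-6, 0).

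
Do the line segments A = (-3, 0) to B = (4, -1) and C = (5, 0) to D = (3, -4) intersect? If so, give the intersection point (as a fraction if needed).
No (intersection of containing lines falls outside at least one segment)

Parametrize and solve: t = 16/15, s = 4/15. At least one of these is outside [0, 1], so the segments do not intersect.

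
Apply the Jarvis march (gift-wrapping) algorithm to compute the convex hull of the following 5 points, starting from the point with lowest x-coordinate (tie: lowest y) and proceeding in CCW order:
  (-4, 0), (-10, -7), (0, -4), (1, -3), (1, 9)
Hull (CCW) = [(-10, -7), (0, -4), (1, -3), (1, 9)]

Jarvis march: at each step, from the current hull vertex p, select the next vertex q as the point such that every other point lies strictly to the left of (or on) the directed line p → q. (Equivalently: for every other point r, the cross product (q − p) × (r − p) ≥ 0.)
Starting point (lowest x, tie lowest y): (-10, -7). Wrap until returning to start. Resulting hull: (-10, -7), (0, -4), (1, -3), (1, 9).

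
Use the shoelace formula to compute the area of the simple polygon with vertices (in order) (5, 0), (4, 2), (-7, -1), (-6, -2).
Area = 19

Shoelace formula: Area = (1/2) |Σ_i (x_i · y_{i+1} − x_{i+1} · y_i)| (indices mod n). Compute each cross term:
  (5)(2) − (4)(0) = 10
  (4)(-1) − (-7)(2) = 10
  (-7)(-2) − (-6)(-1) = 8
  (-6)(0) − (5)(-2) = 10
Sum = 38, so (signed) Area = 38/2 = 19, |Area| = 19.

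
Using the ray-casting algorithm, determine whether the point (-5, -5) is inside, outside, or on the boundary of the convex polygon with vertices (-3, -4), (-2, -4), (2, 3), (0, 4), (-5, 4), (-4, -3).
The point (-5, -5) lies strictly outside the polygon

Cast a horizontal ray to the right from the query point and count how many polygon edges it crosses (each edge strictly once or zero times, handled with the usual half-open convention). 
Parity of crossings → even ⇒ outside.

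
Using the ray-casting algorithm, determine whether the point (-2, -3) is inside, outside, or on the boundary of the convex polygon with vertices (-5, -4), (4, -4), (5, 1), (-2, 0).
The point (-2, -3) lies strictly inside the polygon

Cast a horizontal ray to the right from the query point and count how many polygon edges it crosses (each edge strictly once or zero times, handled with the usual half-open convention). 
Parity of crossings → odd ⇒ inside.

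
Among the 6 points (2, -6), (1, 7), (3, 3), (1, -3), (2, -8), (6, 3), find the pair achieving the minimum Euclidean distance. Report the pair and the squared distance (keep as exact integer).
Pair = ((2, -6), (2, -8)); squared distance = 4

Compute all C(6, 2) = 15 pairwise squared distances (x_i − x_j)² + (y_i − y_j)². The minimum is 4, attained by the pair ((2, -6), (2, -8)).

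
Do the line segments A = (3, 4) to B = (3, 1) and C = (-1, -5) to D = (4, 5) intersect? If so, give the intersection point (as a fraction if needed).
Yes; intersection at (3, 3) (t = 1/3 on AB, s = 4/5 on CD)

Parametrize AB as A + t(B − A) = (3 + 0 t, 4 + -3 t) and CD as C + s(D − C) = (-1 + 5 s, -5 + 10 s). Solve the linear system for (t, s). Determinant = -15 ≠ 0, so a unique intersection of the containing lines exists. Solution: t = 1/3, s = 4/5 — both in [0, 1], so the segments cross. Intersection point: (3, 3).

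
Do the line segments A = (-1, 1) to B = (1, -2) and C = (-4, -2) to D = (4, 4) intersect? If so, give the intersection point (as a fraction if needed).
Yes; intersection at (-2/3, 1/2) (t = 1/6 on AB, s = 5/12 on CD)

Parametrize AB as A + t(B − A) = (-1 + 2 t, 1 + -3 t) and CD as C + s(D − C) = (-4 + 8 s, -2 + 6 s). Solve the linear system for (t, s). Determinant = -36 ≠ 0, so a unique intersection of the containing lines exists. Solution: t = 1/6, s = 5/12 — both in [0, 1], so the segments cross. Intersection point: (-2/3, 1/2).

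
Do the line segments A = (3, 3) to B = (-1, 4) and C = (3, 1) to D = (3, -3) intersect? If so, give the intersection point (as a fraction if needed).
No (intersection of containing lines falls outside at least one segment)

Parametrize and solve: t = 0, s = -1/2. At least one of these is outside [0, 1], so the segments do not intersect.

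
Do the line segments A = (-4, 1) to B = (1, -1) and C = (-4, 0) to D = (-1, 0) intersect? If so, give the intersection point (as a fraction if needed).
Yes; intersection at (-3/2, 0) (t = 1/2 on AB, s = 5/6 on CD)

Parametrize AB as A + t(B − A) = (-4 + 5 t, 1 + -2 t) and CD as C + s(D − C) = (-4 + 3 s, 0 + 0 s). Solve the linear system for (t, s). Determinant = -6 ≠ 0, so a unique intersection of the containing lines exists. Solution: t = 1/2, s = 5/6 — both in [0, 1], so the segments cross. Intersection point: (-3/2, 0).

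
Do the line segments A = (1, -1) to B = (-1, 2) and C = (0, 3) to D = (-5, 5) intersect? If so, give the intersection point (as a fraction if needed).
No (intersection of containing lines falls outside at least one segment)

Parametrize and solve: t = 18/11, s = 5/11. At least one of these is outside [0, 1], so the segments do not intersect.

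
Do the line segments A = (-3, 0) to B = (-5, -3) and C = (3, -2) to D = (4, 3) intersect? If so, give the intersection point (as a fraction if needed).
No (intersection of containing lines falls outside at least one segment)

Parametrize and solve: t = -32/7, s = 22/7. At least one of these is outside [0, 1], so the segments do not intersect.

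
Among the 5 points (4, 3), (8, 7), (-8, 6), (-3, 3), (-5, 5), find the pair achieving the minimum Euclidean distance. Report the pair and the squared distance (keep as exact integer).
Pair = ((-3, 3), (-5, 5)); squared distance = 8

Compute all C(5, 2) = 10 pairwise squared distances (x_i − x_j)² + (y_i − y_j)². The minimum is 8, attained by the pair ((-3, 3), (-5, 5)).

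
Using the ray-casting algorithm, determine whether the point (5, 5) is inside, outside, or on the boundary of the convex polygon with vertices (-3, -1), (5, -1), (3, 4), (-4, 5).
The point (5, 5) lies strictly outside the polygon

Cast a horizontal ray to the right from the query point and count how many polygon edges it crosses (each edge strictly once or zero times, handled with the usual half-open convention). 
Parity of crossings → even ⇒ outside.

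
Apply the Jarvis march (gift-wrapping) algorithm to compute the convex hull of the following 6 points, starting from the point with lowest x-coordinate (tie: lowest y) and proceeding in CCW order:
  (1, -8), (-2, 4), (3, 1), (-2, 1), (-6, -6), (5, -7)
Hull (CCW) = [(-6, -6), (1, -8), (5, -7), (3, 1), (-2, 4)]

Jarvis march: at each step, from the current hull vertex p, select the next vertex q as the point such that every other point lies strictly to the left of (or on) the directed line p → q. (Equivalently: for every other point r, the cross product (q − p) × (r − p) ≥ 0.)
Starting point (lowest x, tie lowest y): (-6, -6). Wrap until returning to start. Resulting hull: (-6, -6), (1, -8), (5, -7), (3, 1), (-2, 4).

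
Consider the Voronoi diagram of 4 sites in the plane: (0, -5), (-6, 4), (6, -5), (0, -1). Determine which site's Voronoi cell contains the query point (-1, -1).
Nearest site = (0, -1)

The Voronoi cell of site s contains exactly those query points closer to s than to any other site. Compute squared distances from q = (-1, -1) to each site:
  (0 − -1)² + (-1 − -1)² = 1
  (0 − -1)² + (-5 − -1)² = 17
  (-6 − -1)² + (4 − -1)² = 50
  (6 − -1)² + (-5 − -1)² = 65
Minimum is attained by (0, -1), so q lies in its Voronoi cell.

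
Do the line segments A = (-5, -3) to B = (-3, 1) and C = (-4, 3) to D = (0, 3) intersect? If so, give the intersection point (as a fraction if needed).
No (intersection of containing lines falls outside at least one segment)

Parametrize and solve: t = 3/2, s = 1/2. At least one of these is outside [0, 1], so the segments do not intersect.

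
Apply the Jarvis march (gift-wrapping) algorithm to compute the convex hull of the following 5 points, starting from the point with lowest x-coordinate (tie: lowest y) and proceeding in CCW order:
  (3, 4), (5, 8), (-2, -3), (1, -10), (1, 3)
Hull (CCW) = [(-2, -3), (1, -10), (5, 8), (1, 3)]

Jarvis march: at each step, from the current hull vertex p, select the next vertex q as the point such that every other point lies strictly to the left of (or on) the directed line p → q. (Equivalently: for every other point r, the cross product (q − p) × (r − p) ≥ 0.)
Starting point (lowest x, tie lowest y): (-2, -3). Wrap until returning to start. Resulting hull: (-2, -3), (1, -10), (5, 8), (1, 3).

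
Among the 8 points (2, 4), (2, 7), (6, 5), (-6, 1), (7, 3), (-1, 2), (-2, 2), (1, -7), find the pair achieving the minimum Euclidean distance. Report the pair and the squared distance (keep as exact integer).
Pair = ((-1, 2), (-2, 2)); squared distance = 1

Compute all C(8, 2) = 28 pairwise squared distances (x_i − x_j)² + (y_i − y_j)². The minimum is 1, attained by the pair ((-1, 2), (-2, 2)).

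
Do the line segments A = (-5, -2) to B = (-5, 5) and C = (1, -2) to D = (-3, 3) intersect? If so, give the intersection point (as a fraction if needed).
No (intersection of containing lines falls outside at least one segment)

Parametrize and solve: t = 15/14, s = 3/2. At least one of these is outside [0, 1], so the segments do not intersect.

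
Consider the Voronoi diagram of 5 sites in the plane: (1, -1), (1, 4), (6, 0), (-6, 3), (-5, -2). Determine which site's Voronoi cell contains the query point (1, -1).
Nearest site = (1, -1)

The Voronoi cell of site s contains exactly those query points closer to s than to any other site. Compute squared distances from q = (1, -1) to each site:
  (1 − 1)² + (-1 − -1)² = 0
  (1 − 1)² + (4 − -1)² = 25
  (6 − 1)² + (0 − -1)² = 26
  (-5 − 1)² + (-2 − -1)² = 37
  (-6 − 1)² + (3 − -1)² = 65
Minimum is attained by (1, -1), so q lies in its Voronoi cell.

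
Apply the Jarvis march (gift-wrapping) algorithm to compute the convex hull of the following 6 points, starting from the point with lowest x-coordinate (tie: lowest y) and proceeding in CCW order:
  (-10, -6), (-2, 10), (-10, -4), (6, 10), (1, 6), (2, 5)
Hull (CCW) = [(-10, -6), (2, 5), (6, 10), (-2, 10), (-10, -4)]

Jarvis march: at each step, from the current hull vertex p, select the next vertex q as the point such that every other point lies strictly to the left of (or on) the directed line p → q. (Equivalently: for every other point r, the cross product (q − p) × (r − p) ≥ 0.)
Starting point (lowest x, tie lowest y): (-10, -6). Wrap until returning to start. Resulting hull: (-10, -6), (2, 5), (6, 10), (-2, 10), (-10, -4).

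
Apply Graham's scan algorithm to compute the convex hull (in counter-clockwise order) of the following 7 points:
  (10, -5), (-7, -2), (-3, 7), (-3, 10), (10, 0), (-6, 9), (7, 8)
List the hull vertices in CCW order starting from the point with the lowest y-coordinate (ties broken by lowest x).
Hull (CCW) = [(10, -5), (10, 0), (7, 8), (-3, 10), (-6, 9), (-7, -2)]

Graham scan procedure:
  1. Find the pivot p₀ = point with lowest y (tie → lowest x): (10, -5).
  2. Sort the remaining points by polar angle around p₀.
  3. Walk through sorted points, maintaining a stack; pop the top while the last three entries make a non-left turn (cross product ≤ 0).
  4. Final stack is the convex hull in CCW order: (10, -5), (10, 0), (7, 8), (-3, 10), (-6, 9), (-7, -2).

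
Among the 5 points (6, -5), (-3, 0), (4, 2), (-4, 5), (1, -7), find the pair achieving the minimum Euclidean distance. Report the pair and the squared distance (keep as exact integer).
Pair = ((-3, 0), (-4, 5)); squared distance = 26

Compute all C(5, 2) = 10 pairwise squared distances (x_i − x_j)² + (y_i − y_j)². The minimum is 26, attained by the pair ((-3, 0), (-4, 5)).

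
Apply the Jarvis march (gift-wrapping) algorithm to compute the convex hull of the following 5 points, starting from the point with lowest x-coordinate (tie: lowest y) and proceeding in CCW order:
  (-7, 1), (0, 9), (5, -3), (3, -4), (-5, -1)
Hull (CCW) = [(-7, 1), (-5, -1), (3, -4), (5, -3), (0, 9)]

Jarvis march: at each step, from the current hull vertex p, select the next vertex q as the point such that every other point lies strictly to the left of (or on) the directed line p → q. (Equivalently: for every other point r, the cross product (q − p) × (r − p) ≥ 0.)
Starting point (lowest x, tie lowest y): (-7, 1). Wrap until returning to start. Resulting hull: (-7, 1), (-5, -1), (3, -4), (5, -3), (0, 9).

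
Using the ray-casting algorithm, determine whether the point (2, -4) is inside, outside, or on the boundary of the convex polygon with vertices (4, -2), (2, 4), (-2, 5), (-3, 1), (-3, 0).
The point (2, -4) lies strictly outside the polygon

Cast a horizontal ray to the right from the query point and count how many polygon edges it crosses (each edge strictly once or zero times, handled with the usual half-open convention). 
Parity of crossings → even ⇒ outside.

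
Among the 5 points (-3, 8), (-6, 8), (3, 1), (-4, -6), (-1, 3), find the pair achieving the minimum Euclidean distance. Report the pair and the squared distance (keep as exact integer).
Pair = ((-3, 8), (-6, 8)); squared distance = 9

Compute all C(5, 2) = 10 pairwise squared distances (x_i − x_j)² + (y_i − y_j)². The minimum is 9, attained by the pair ((-3, 8), (-6, 8)).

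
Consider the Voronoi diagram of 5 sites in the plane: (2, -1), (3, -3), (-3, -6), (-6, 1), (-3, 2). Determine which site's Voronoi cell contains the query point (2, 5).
Nearest site = (-3, 2)

The Voronoi cell of site s contains exactly those query points closer to s than to any other site. Compute squared distances from q = (2, 5) to each site:
  (-3 − 2)² + (2 − 5)² = 34
  (2 − 2)² + (-1 − 5)² = 36
  (3 − 2)² + (-3 − 5)² = 65
  (-6 − 2)² + (1 − 5)² = 80
  (-3 − 2)² + (-6 − 5)² = 146
Minimum is attained by (-3, 2), so q lies in its Voronoi cell.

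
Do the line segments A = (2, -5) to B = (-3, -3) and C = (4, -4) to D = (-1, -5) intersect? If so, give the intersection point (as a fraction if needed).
Yes; intersection at (1, -23/5) (t = 1/5 on AB, s = 3/5 on CD)

Parametrize AB as A + t(B − A) = (2 + -5 t, -5 + 2 t) and CD as C + s(D − C) = (4 + -5 s, -4 + -1 s). Solve the linear system for (t, s). Determinant = -15 ≠ 0, so a unique intersection of the containing lines exists. Solution: t = 1/5, s = 3/5 — both in [0, 1], so the segments cross. Intersection point: (1, -23/5).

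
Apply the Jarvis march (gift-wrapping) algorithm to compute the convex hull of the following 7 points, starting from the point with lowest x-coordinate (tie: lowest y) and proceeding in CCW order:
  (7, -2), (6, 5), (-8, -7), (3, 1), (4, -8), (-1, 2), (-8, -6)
Hull (CCW) = [(-8, -7), (4, -8), (7, -2), (6, 5), (-1, 2), (-8, -6)]

Jarvis march: at each step, from the current hull vertex p, select the next vertex q as the point such that every other point lies strictly to the left of (or on) the directed line p → q. (Equivalently: for every other point r, the cross product (q − p) × (r − p) ≥ 0.)
Starting point (lowest x, tie lowest y): (-8, -7). Wrap until returning to start. Resulting hull: (-8, -7), (4, -8), (7, -2), (6, 5), (-1, 2), (-8, -6).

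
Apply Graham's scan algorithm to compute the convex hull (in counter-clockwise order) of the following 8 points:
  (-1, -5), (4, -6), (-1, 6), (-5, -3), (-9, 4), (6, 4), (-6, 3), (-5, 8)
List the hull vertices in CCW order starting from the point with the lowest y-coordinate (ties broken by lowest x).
Hull (CCW) = [(4, -6), (6, 4), (-5, 8), (-9, 4), (-5, -3), (-1, -5)]

Graham scan procedure:
  1. Find the pivot p₀ = point with lowest y (tie → lowest x): (4, -6).
  2. Sort the remaining points by polar angle around p₀.
  3. Walk through sorted points, maintaining a stack; pop the top while the last three entries make a non-left turn (cross product ≤ 0).
  4. Final stack is the convex hull in CCW order: (4, -6), (6, 4), (-5, 8), (-9, 4), (-5, -3), (-1, -5).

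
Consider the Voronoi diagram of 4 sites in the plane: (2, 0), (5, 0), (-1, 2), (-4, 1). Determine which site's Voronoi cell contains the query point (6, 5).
Nearest site = (5, 0)

The Voronoi cell of site s contains exactly those query points closer to s than to any other site. Compute squared distances from q = (6, 5) to each site:
  (5 − 6)² + (0 − 5)² = 26
  (2 − 6)² + (0 − 5)² = 41
  (-1 − 6)² + (2 − 5)² = 58
  (-4 − 6)² + (1 − 5)² = 116
Minimum is attained by (5, 0), so q lies in its Voronoi cell.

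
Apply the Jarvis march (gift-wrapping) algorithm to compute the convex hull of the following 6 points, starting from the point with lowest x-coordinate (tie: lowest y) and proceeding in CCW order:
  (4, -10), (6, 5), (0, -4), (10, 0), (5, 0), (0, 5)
Hull (CCW) = [(0, -4), (4, -10), (10, 0), (6, 5), (0, 5)]

Jarvis march: at each step, from the current hull vertex p, select the next vertex q as the point such that every other point lies strictly to the left of (or on) the directed line p → q. (Equivalently: for every other point r, the cross product (q − p) × (r − p) ≥ 0.)
Starting point (lowest x, tie lowest y): (0, -4). Wrap until returning to start. Resulting hull: (0, -4), (4, -10), (10, 0), (6, 5), (0, 5).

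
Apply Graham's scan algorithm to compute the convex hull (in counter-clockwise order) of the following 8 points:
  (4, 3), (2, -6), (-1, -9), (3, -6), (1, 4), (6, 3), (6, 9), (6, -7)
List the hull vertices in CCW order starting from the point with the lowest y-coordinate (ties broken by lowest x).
Hull (CCW) = [(-1, -9), (6, -7), (6, 9), (1, 4)]

Graham scan procedure:
  1. Find the pivot p₀ = point with lowest y (tie → lowest x): (-1, -9).
  2. Sort the remaining points by polar angle around p₀.
  3. Walk through sorted points, maintaining a stack; pop the top while the last three entries make a non-left turn (cross product ≤ 0).
  4. Final stack is the convex hull in CCW order: (-1, -9), (6, -7), (6, 9), (1, 4).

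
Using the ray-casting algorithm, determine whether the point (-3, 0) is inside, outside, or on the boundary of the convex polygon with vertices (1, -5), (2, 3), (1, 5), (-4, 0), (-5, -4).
The point (-3, 0) lies strictly inside the polygon

Cast a horizontal ray to the right from the query point and count how many polygon edges it crosses (each edge strictly once or zero times, handled with the usual half-open convention). 
Parity of crossings → odd ⇒ inside.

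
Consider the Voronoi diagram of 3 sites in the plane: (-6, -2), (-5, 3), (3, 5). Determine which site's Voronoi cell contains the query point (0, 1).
Nearest site = (3, 5)

The Voronoi cell of site s contains exactly those query points closer to s than to any other site. Compute squared distances from q = (0, 1) to each site:
  (3 − 0)² + (5 − 1)² = 25
  (-5 − 0)² + (3 − 1)² = 29
  (-6 − 0)² + (-2 − 1)² = 45
Minimum is attained by (3, 5), so q lies in its Voronoi cell.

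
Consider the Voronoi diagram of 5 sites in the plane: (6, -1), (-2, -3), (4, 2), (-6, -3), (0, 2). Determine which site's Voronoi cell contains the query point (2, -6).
Nearest site = (-2, -3)

The Voronoi cell of site s contains exactly those query points closer to s than to any other site. Compute squared distances from q = (2, -6) to each site:
  (-2 − 2)² + (-3 − -6)² = 25
  (6 − 2)² + (-1 − -6)² = 41
  (0 − 2)² + (2 − -6)² = 68
  (4 − 2)² + (2 − -6)² = 68
  (-6 − 2)² + (-3 − -6)² = 73
Minimum is attained by (-2, -3), so q lies in its Voronoi cell.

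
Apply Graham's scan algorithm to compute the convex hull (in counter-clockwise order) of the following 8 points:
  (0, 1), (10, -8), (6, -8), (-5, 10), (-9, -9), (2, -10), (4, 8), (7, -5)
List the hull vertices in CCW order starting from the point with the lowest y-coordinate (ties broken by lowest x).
Hull (CCW) = [(2, -10), (10, -8), (4, 8), (-5, 10), (-9, -9)]

Graham scan procedure:
  1. Find the pivot p₀ = point with lowest y (tie → lowest x): (2, -10).
  2. Sort the remaining points by polar angle around p₀.
  3. Walk through sorted points, maintaining a stack; pop the top while the last three entries make a non-left turn (cross product ≤ 0).
  4. Final stack is the convex hull in CCW order: (2, -10), (10, -8), (4, 8), (-5, 10), (-9, -9).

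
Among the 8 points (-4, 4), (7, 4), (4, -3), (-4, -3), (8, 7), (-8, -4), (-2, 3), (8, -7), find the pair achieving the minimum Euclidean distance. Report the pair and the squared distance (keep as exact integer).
Pair = ((-4, 4), (-2, 3)); squared distance = 5

Compute all C(8, 2) = 28 pairwise squared distances (x_i − x_j)² + (y_i − y_j)². The minimum is 5, attained by the pair ((-4, 4), (-2, 3)).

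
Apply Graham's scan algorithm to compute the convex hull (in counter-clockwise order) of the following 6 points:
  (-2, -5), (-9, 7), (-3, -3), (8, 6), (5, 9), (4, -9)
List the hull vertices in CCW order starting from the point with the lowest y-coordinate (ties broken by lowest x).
Hull (CCW) = [(4, -9), (8, 6), (5, 9), (-9, 7), (-2, -5)]

Graham scan procedure:
  1. Find the pivot p₀ = point with lowest y (tie → lowest x): (4, -9).
  2. Sort the remaining points by polar angle around p₀.
  3. Walk through sorted points, maintaining a stack; pop the top while the last three entries make a non-left turn (cross product ≤ 0).
  4. Final stack is the convex hull in CCW order: (4, -9), (8, 6), (5, 9), (-9, 7), (-2, -5).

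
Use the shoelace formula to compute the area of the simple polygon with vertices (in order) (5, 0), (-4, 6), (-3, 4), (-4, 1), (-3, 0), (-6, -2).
Area = 32

Shoelace formula: Area = (1/2) |Σ_i (x_i · y_{i+1} − x_{i+1} · y_i)| (indices mod n). Compute each cross term:
  (5)(6) − (-4)(0) = 30
  (-4)(4) − (-3)(6) = 2
  (-3)(1) − (-4)(4) = 13
  (-4)(0) − (-3)(1) = 3
  (-3)(-2) − (-6)(0) = 6
  (-6)(0) − (5)(-2) = 10
Sum = 64, so (signed) Area = 64/2 = 32, |Area| = 32.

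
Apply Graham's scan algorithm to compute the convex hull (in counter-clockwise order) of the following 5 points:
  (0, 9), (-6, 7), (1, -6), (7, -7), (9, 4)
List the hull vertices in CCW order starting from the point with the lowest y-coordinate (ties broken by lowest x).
Hull (CCW) = [(7, -7), (9, 4), (0, 9), (-6, 7), (1, -6)]

Graham scan procedure:
  1. Find the pivot p₀ = point with lowest y (tie → lowest x): (7, -7).
  2. Sort the remaining points by polar angle around p₀.
  3. Walk through sorted points, maintaining a stack; pop the top while the last three entries make a non-left turn (cross product ≤ 0).
  4. Final stack is the convex hull in CCW order: (7, -7), (9, 4), (0, 9), (-6, 7), (1, -6).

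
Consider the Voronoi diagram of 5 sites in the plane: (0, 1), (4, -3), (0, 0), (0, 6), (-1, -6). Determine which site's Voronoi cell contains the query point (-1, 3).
Nearest site = (0, 1)

The Voronoi cell of site s contains exactly those query points closer to s than to any other site. Compute squared distances from q = (-1, 3) to each site:
  (0 − -1)² + (1 − 3)² = 5
  (0 − -1)² + (0 − 3)² = 10
  (0 − -1)² + (6 − 3)² = 10
  (4 − -1)² + (-3 − 3)² = 61
  (-1 − -1)² + (-6 − 3)² = 81
Minimum is attained by (0, 1), so q lies in its Voronoi cell.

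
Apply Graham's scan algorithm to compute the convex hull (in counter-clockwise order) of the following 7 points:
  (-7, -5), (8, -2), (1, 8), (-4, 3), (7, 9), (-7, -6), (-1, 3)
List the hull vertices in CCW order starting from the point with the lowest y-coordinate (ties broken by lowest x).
Hull (CCW) = [(-7, -6), (8, -2), (7, 9), (1, 8), (-4, 3), (-7, -5)]

Graham scan procedure:
  1. Find the pivot p₀ = point with lowest y (tie → lowest x): (-7, -6).
  2. Sort the remaining points by polar angle around p₀.
  3. Walk through sorted points, maintaining a stack; pop the top while the last three entries make a non-left turn (cross product ≤ 0).
  4. Final stack is the convex hull in CCW order: (-7, -6), (8, -2), (7, 9), (1, 8), (-4, 3), (-7, -5).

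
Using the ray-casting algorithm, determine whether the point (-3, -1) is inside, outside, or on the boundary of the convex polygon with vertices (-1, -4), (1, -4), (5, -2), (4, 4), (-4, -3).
The point (-3, -1) lies strictly outside the polygon

Cast a horizontal ray to the right from the query point and count how many polygon edges it crosses (each edge strictly once or zero times, handled with the usual half-open convention). 
Parity of crossings → even ⇒ outside.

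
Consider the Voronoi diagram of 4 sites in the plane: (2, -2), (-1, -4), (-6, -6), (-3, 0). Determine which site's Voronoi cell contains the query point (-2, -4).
Nearest site = (-1, -4)

The Voronoi cell of site s contains exactly those query points closer to s than to any other site. Compute squared distances from q = (-2, -4) to each site:
  (-1 − -2)² + (-4 − -4)² = 1
  (-3 − -2)² + (0 − -4)² = 17
  (-6 − -2)² + (-6 − -4)² = 20
  (2 − -2)² + (-2 − -4)² = 20
Minimum is attained by (-1, -4), so q lies in its Voronoi cell.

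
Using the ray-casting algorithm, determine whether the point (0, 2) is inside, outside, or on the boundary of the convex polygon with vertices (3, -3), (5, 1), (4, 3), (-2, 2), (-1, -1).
The point (0, 2) lies strictly inside the polygon

Cast a horizontal ray to the right from the query point and count how many polygon edges it crosses (each edge strictly once or zero times, handled with the usual half-open convention). 
Parity of crossings → odd ⇒ inside.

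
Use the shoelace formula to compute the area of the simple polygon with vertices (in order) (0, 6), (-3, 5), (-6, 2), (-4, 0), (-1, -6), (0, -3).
Area = 77/2

Shoelace formula: Area = (1/2) |Σ_i (x_i · y_{i+1} − x_{i+1} · y_i)| (indices mod n). Compute each cross term:
  (0)(5) − (-3)(6) = 18
  (-3)(2) − (-6)(5) = 24
  (-6)(0) − (-4)(2) = 8
  (-4)(-6) − (-1)(0) = 24
  (-1)(-3) − (0)(-6) = 3
  (0)(6) − (0)(-3) = 0
Sum = 77, so (signed) Area = 77/2 = 77/2, |Area| = 77/2.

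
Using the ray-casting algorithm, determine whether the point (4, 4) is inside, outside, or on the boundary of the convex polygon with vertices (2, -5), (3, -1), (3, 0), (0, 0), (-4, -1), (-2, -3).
The point (4, 4) lies strictly outside the polygon

Cast a horizontal ray to the right from the query point and count how many polygon edges it crosses (each edge strictly once or zero times, handled with the usual half-open convention). 
Parity of crossings → even ⇒ outside.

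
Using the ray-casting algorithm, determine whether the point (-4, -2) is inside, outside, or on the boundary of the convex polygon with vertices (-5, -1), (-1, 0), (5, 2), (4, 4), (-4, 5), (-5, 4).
The point (-4, -2) lies strictly outside the polygon

Cast a horizontal ray to the right from the query point and count how many polygon edges it crosses (each edge strictly once or zero times, handled with the usual half-open convention). 
Parity of crossings → even ⇒ outside.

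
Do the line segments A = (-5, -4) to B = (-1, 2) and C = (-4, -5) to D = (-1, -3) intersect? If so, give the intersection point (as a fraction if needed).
No (intersection of containing lines falls outside at least one segment)

Parametrize and solve: t = -1/2, s = -1. At least one of these is outside [0, 1], so the segments do not intersect.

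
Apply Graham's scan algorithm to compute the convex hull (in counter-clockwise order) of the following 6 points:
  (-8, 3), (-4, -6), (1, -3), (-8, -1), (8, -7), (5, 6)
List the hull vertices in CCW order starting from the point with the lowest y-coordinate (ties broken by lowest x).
Hull (CCW) = [(8, -7), (5, 6), (-8, 3), (-8, -1), (-4, -6)]

Graham scan procedure:
  1. Find the pivot p₀ = point with lowest y (tie → lowest x): (8, -7).
  2. Sort the remaining points by polar angle around p₀.
  3. Walk through sorted points, maintaining a stack; pop the top while the last three entries make a non-left turn (cross product ≤ 0).
  4. Final stack is the convex hull in CCW order: (8, -7), (5, 6), (-8, 3), (-8, -1), (-4, -6).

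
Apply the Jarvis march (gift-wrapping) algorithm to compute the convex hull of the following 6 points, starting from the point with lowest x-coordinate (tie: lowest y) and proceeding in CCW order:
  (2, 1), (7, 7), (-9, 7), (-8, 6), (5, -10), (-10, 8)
Hull (CCW) = [(-10, 8), (5, -10), (7, 7)]

Jarvis march: at each step, from the current hull vertex p, select the next vertex q as the point such that every other point lies strictly to the left of (or on) the directed line p → q. (Equivalently: for every other point r, the cross product (q − p) × (r − p) ≥ 0.)
Starting point (lowest x, tie lowest y): (-10, 8). Wrap until returning to start. Resulting hull: (-10, 8), (5, -10), (7, 7).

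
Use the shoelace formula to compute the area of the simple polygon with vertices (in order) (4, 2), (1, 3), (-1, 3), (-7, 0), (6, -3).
Area = 41

Shoelace formula: Area = (1/2) |Σ_i (x_i · y_{i+1} − x_{i+1} · y_i)| (indices mod n). Compute each cross term:
  (4)(3) − (1)(2) = 10
  (1)(3) − (-1)(3) = 6
  (-1)(0) − (-7)(3) = 21
  (-7)(-3) − (6)(0) = 21
  (6)(2) − (4)(-3) = 24
Sum = 82, so (signed) Area = 82/2 = 41, |Area| = 41.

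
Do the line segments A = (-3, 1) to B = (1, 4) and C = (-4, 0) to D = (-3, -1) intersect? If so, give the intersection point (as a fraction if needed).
No (intersection of containing lines falls outside at least one segment)

Parametrize and solve: t = -2/7, s = -1/7. At least one of these is outside [0, 1], so the segments do not intersect.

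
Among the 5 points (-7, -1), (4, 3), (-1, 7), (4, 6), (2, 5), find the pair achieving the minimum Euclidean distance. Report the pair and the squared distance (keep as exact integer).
Pair = ((4, 6), (2, 5)); squared distance = 5

Compute all C(5, 2) = 10 pairwise squared distances (x_i − x_j)² + (y_i − y_j)². The minimum is 5, attained by the pair ((4, 6), (2, 5)).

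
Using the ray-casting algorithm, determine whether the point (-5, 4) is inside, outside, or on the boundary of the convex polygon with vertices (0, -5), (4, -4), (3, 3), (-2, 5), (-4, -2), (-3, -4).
The point (-5, 4) lies strictly outside the polygon

Cast a horizontal ray to the right from the query point and count how many polygon edges it crosses (each edge strictly once or zero times, handled with the usual half-open convention). 
Parity of crossings → even ⇒ outside.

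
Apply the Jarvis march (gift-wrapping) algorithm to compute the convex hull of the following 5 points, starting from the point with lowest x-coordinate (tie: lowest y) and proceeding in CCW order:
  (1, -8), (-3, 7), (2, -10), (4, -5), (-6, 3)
Hull (CCW) = [(-6, 3), (2, -10), (4, -5), (-3, 7)]

Jarvis march: at each step, from the current hull vertex p, select the next vertex q as the point such that every other point lies strictly to the left of (or on) the directed line p → q. (Equivalently: for every other point r, the cross product (q − p) × (r − p) ≥ 0.)
Starting point (lowest x, tie lowest y): (-6, 3). Wrap until returning to start. Resulting hull: (-6, 3), (2, -10), (4, -5), (-3, 7).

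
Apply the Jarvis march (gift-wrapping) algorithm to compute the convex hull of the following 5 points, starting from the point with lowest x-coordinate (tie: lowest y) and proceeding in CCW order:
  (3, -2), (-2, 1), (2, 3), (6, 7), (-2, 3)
Hull (CCW) = [(-2, 1), (3, -2), (6, 7), (-2, 3)]

Jarvis march: at each step, from the current hull vertex p, select the next vertex q as the point such that every other point lies strictly to the left of (or on) the directed line p → q. (Equivalently: for every other point r, the cross product (q − p) × (r − p) ≥ 0.)
Starting point (lowest x, tie lowest y): (-2, 1). Wrap until returning to start. Resulting hull: (-2, 1), (3, -2), (6, 7), (-2, 3).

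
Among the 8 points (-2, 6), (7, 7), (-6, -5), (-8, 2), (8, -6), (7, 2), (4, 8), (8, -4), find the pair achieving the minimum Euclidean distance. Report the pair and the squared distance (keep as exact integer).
Pair = ((8, -6), (8, -4)); squared distance = 4

Compute all C(8, 2) = 28 pairwise squared distances (x_i − x_j)² + (y_i − y_j)². The minimum is 4, attained by the pair ((8, -6), (8, -4)).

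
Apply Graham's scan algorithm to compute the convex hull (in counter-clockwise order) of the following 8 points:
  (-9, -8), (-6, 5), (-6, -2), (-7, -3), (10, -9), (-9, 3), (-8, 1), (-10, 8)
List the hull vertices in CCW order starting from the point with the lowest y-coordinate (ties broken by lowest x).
Hull (CCW) = [(10, -9), (-6, 5), (-10, 8), (-9, -8)]

Graham scan procedure:
  1. Find the pivot p₀ = point with lowest y (tie → lowest x): (10, -9).
  2. Sort the remaining points by polar angle around p₀.
  3. Walk through sorted points, maintaining a stack; pop the top while the last three entries make a non-left turn (cross product ≤ 0).
  4. Final stack is the convex hull in CCW order: (10, -9), (-6, 5), (-10, 8), (-9, -8).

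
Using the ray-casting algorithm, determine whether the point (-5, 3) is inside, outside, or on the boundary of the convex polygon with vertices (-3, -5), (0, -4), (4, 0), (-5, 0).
The point (-5, 3) lies strictly outside the polygon

Cast a horizontal ray to the right from the query point and count how many polygon edges it crosses (each edge strictly once or zero times, handled with the usual half-open convention). 
Parity of crossings → even ⇒ outside.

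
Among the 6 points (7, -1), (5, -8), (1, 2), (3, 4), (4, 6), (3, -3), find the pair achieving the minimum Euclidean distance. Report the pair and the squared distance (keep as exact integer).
Pair = ((3, 4), (4, 6)); squared distance = 5

Compute all C(6, 2) = 15 pairwise squared distances (x_i − x_j)² + (y_i − y_j)². The minimum is 5, attained by the pair ((3, 4), (4, 6)).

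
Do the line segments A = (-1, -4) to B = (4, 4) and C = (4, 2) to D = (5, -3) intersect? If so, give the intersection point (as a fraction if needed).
No (intersection of containing lines falls outside at least one segment)

Parametrize and solve: t = 31/33, s = -10/33. At least one of these is outside [0, 1], so the segments do not intersect.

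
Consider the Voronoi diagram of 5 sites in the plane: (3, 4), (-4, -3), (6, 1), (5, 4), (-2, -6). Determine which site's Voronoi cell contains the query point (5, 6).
Nearest site = (5, 4)

The Voronoi cell of site s contains exactly those query points closer to s than to any other site. Compute squared distances from q = (5, 6) to each site:
  (5 − 5)² + (4 − 6)² = 4
  (3 − 5)² + (4 − 6)² = 8
  (6 − 5)² + (1 − 6)² = 26
  (-4 − 5)² + (-3 − 6)² = 162
  (-2 − 5)² + (-6 − 6)² = 193
Minimum is attained by (5, 4), so q lies in its Voronoi cell.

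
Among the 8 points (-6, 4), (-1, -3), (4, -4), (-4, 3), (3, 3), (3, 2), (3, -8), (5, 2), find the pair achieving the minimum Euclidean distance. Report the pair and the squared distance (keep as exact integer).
Pair = ((3, 3), (3, 2)); squared distance = 1

Compute all C(8, 2) = 28 pairwise squared distances (x_i − x_j)² + (y_i − y_j)². The minimum is 1, attained by the pair ((3, 3), (3, 2)).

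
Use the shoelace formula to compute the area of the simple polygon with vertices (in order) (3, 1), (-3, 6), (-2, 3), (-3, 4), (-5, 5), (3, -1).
Area = 13

Shoelace formula: Area = (1/2) |Σ_i (x_i · y_{i+1} − x_{i+1} · y_i)| (indices mod n). Compute each cross term:
  (3)(6) − (-3)(1) = 21
  (-3)(3) − (-2)(6) = 3
  (-2)(4) − (-3)(3) = 1
  (-3)(5) − (-5)(4) = 5
  (-5)(-1) − (3)(5) = -10
  (3)(1) − (3)(-1) = 6
Sum = 26, so (signed) Area = 26/2 = 13, |Area| = 13.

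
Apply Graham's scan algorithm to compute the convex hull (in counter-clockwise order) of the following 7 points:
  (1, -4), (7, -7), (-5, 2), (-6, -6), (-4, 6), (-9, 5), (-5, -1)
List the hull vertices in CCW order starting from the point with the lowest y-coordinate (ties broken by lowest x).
Hull (CCW) = [(7, -7), (-4, 6), (-9, 5), (-6, -6)]

Graham scan procedure:
  1. Find the pivot p₀ = point with lowest y (tie → lowest x): (7, -7).
  2. Sort the remaining points by polar angle around p₀.
  3. Walk through sorted points, maintaining a stack; pop the top while the last three entries make a non-left turn (cross product ≤ 0).
  4. Final stack is the convex hull in CCW order: (7, -7), (-4, 6), (-9, 5), (-6, -6).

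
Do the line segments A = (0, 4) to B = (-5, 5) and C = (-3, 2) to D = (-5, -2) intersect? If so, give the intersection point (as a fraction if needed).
No (intersection of containing lines falls outside at least one segment)

Parametrize and solve: t = 4/11, s = -13/22. At least one of these is outside [0, 1], so the segments do not intersect.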